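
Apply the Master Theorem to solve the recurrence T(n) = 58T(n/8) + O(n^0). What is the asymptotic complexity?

Master Theorem for T(n) = 58T(n/8) + O(n^0):

a = 58, b = 8, c = 0
log_b(a) = log_8(58) = 1.9527

Case 1: c = 0 < log_8(58) = 1.9527
T(n) = O(n^(log_8 58))

For T(n) = 58T(n/8) + O(n^0): log_8(58) = 1.9527. This is Case 1 of the Master Theorem (c < log_b(a), work dominated by leaves), giving O(n^(log_8 58)).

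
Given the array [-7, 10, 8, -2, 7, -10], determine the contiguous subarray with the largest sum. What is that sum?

Using Kadane's algorithm on [-7, 10, 8, -2, 7, -10]:

Scanning through the array:
Position 1 (value 10): max_ending_here = 10, max_so_far = 10
Position 2 (value 8): max_ending_here = 18, max_so_far = 18
Position 3 (value -2): max_ending_here = 16, max_so_far = 18
Position 4 (value 7): max_ending_here = 23, max_so_far = 23
Position 5 (value -10): max_ending_here = 13, max_so_far = 23

Maximum subarray: [10, 8, -2, 7]
Maximum sum: 23

The maximum subarray is [10, 8, -2, 7] with sum 23. This subarray runs from index 1 to index 4.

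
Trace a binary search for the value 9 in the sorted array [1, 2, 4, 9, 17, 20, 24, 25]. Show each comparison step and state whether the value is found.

Binary search for 9 in [1, 2, 4, 9, 17, 20, 24, 25]:

lo=0, hi=7, mid=3, arr[mid]=9 -> Found target at index 3!

Binary search finds 9 at index 3 after 1 comparisons. The search repeatedly halves the search space by comparing with the middle element.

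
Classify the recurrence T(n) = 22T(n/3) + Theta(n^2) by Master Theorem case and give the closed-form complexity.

Master Theorem for T(n) = 22T(n/3) + O(n^2):

a = 22, b = 3, c = 2
log_b(a) = log_3(22) = 2.8136

Case 1: c = 2 < log_3(22) = 2.8136
T(n) = O(n^(log_3 22))

For T(n) = 22T(n/3) + O(n^2): log_3(22) = 2.8136. This is Case 1 of the Master Theorem (c < log_b(a), work dominated by leaves), giving O(n^(log_3 22)).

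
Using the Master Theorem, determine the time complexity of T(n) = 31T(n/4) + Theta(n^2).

Master Theorem for T(n) = 31T(n/4) + O(n^2):

a = 31, b = 4, c = 2
log_b(a) = log_4(31) = 2.4771

Case 1: c = 2 < log_4(31) = 2.4771
T(n) = O(n^(log_4 31))

For T(n) = 31T(n/4) + O(n^2): log_4(31) = 2.4771. This is Case 1 of the Master Theorem (c < log_b(a), work dominated by leaves), giving O(n^(log_4 31)).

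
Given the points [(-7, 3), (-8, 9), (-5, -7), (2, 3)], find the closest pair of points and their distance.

Computing all pairwise distances among 4 points:

d((-7, 3), (-8, 9)) = 6.0828 <-- minimum
d((-7, 3), (-5, -7)) = 10.198
d((-7, 3), (2, 3)) = 9.0
d((-8, 9), (-5, -7)) = 16.2788
d((-8, 9), (2, 3)) = 11.6619
d((-5, -7), (2, 3)) = 12.2066

Closest pair: (-7, 3) and (-8, 9) with distance 6.0828

The closest pair is (-7, 3) and (-8, 9) with Euclidean distance 6.0828. For 4 points, brute-force pairwise comparison is shown above. For large n, the divide-and-conquer algorithm (sort by x, recurse on halves, check the dividing strip) achieves O(n log n).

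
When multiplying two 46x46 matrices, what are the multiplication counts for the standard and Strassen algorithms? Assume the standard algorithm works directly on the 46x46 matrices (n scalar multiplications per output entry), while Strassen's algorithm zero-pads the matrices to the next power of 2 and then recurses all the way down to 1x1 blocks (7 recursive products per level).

Matrix multiplication for 46x46 matrices:

Strassen's algorithm requires power-of-2 dimensions. Pad 46x46 to 64x64 (next power of 2).

Standard algorithm: 46^3 = 97336 multiplications
Strassen's algorithm: 7^(log2(64)) = 7^6 = 117649 multiplications
Difference: 97336 - 117649 = -20313 (Strassen uses MORE here due to padding overhead — for small or just-over-power-of-2 n, padding can outweigh the per-level savings)

Standard: 97336 multiplications (46^3). Strassen: 117649 multiplications (7^6, after padding to 64x64). Strassen reduces 8 recursive multiplications to 7 at each level.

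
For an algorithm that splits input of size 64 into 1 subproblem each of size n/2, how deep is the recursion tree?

For divide and conquer with division factor 2:

Problem sizes at each level:
Level 0: 64
Level 1: 32
Level 2: 16
Level 3: 8
Level 4: 4
Level 5: 2
Level 6: 1

The root is level 0 and the size-1 base case is level 6 (the tree spans levels 0 through 6, i.e. 7 levels counting the root), so the depth is the number of divisions: log_2(64) = 6

The recursion tree depth is log_2(64) = 6. At each level, the problem size is divided by 2, so it takes 6 divisions to reduce to a base case of size 1. The algorithm makes 1 recursive call at each level.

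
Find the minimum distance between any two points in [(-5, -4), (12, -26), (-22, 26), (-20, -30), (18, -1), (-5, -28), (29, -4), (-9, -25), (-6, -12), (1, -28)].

Computing all pairwise distances among 10 points:

d((-5, -4), (12, -26)) = 27.8029
d((-5, -4), (-22, 26)) = 34.4819
d((-5, -4), (-20, -30)) = 30.0167
d((-5, -4), (18, -1)) = 23.1948
d((-5, -4), (-5, -28)) = 24.0
d((-5, -4), (29, -4)) = 34.0
d((-5, -4), (-9, -25)) = 21.3776
d((-5, -4), (-6, -12)) = 8.0623
d((-5, -4), (1, -28)) = 24.7386
d((12, -26), (-22, 26)) = 62.1289
d((12, -26), (-20, -30)) = 32.249
d((12, -26), (18, -1)) = 25.7099
d((12, -26), (-5, -28)) = 17.1172
d((12, -26), (29, -4)) = 27.8029
d((12, -26), (-9, -25)) = 21.0238
d((12, -26), (-6, -12)) = 22.8035
d((12, -26), (1, -28)) = 11.1803
d((-22, 26), (-20, -30)) = 56.0357
d((-22, 26), (18, -1)) = 48.2597
d((-22, 26), (-5, -28)) = 56.6127
d((-22, 26), (29, -4)) = 59.1692
d((-22, 26), (-9, -25)) = 52.6308
d((-22, 26), (-6, -12)) = 41.2311
d((-22, 26), (1, -28)) = 58.6941
d((-20, -30), (18, -1)) = 47.8017
d((-20, -30), (-5, -28)) = 15.1327
d((-20, -30), (29, -4)) = 55.4707
d((-20, -30), (-9, -25)) = 12.083
d((-20, -30), (-6, -12)) = 22.8035
d((-20, -30), (1, -28)) = 21.095
d((18, -1), (-5, -28)) = 35.4683
d((18, -1), (29, -4)) = 11.4018
d((18, -1), (-9, -25)) = 36.1248
d((18, -1), (-6, -12)) = 26.4008
d((18, -1), (1, -28)) = 31.9061
d((-5, -28), (29, -4)) = 41.6173
d((-5, -28), (-9, -25)) = 5.0 <-- minimum
d((-5, -28), (-6, -12)) = 16.0312
d((-5, -28), (1, -28)) = 6.0
d((29, -4), (-9, -25)) = 43.4166
d((29, -4), (-6, -12)) = 35.9026
d((29, -4), (1, -28)) = 36.8782
d((-9, -25), (-6, -12)) = 13.3417
d((-9, -25), (1, -28)) = 10.4403
d((-6, -12), (1, -28)) = 17.4642

Closest pair: (-5, -28) and (-9, -25) with distance 5.0

The closest pair is (-5, -28) and (-9, -25) with Euclidean distance 5.0. For 10 points, brute-force pairwise comparison is shown above. For large n, the divide-and-conquer algorithm (sort by x, recurse on halves, check the dividing strip) achieves O(n log n).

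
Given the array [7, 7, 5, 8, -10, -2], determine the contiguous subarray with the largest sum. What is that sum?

Using Kadane's algorithm on [7, 7, 5, 8, -10, -2]:

Scanning through the array:
Position 1 (value 7): max_ending_here = 14, max_so_far = 14
Position 2 (value 5): max_ending_here = 19, max_so_far = 19
Position 3 (value 8): max_ending_here = 27, max_so_far = 27
Position 4 (value -10): max_ending_here = 17, max_so_far = 27
Position 5 (value -2): max_ending_here = 15, max_so_far = 27

Maximum subarray: [7, 7, 5, 8]
Maximum sum: 27

The maximum subarray is [7, 7, 5, 8] with sum 27. This subarray runs from index 0 to index 3.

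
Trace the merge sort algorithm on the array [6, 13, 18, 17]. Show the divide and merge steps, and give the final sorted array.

Merge sort trace:

Split: [6, 13, 18, 17] -> [6, 13] and [18, 17]
  Split: [6, 13] -> [6] and [13]
  Merge: [6] + [13] -> [6, 13]
  Split: [18, 17] -> [18] and [17]
  Merge: [18] + [17] -> [17, 18]
Merge: [6, 13] + [17, 18] -> [6, 13, 17, 18]

Final sorted array: [6, 13, 17, 18]

The merge sort proceeds by recursively splitting the array and merging sorted halves.
After all merges, the sorted array is [6, 13, 17, 18].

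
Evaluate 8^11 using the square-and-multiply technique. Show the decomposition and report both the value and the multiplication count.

Computing 8^11 by squaring (build up from 8^1; each line after the first costs one multiplication):

8^1 = 8
8^2 = (8^1)^2 = 8^2 = 64
8^4 = (8^2)^2 = 64^2 = 4096
8^5 = 8 * 8^4 = 8 * 4096 = 32768
8^10 = (8^5)^2 = 32768^2 = 1073741824
8^11 = 8 * 8^10 = 8 * 1073741824 = 8589934592

Result: 8589934592
Multiplications needed: 5 (5 lines after 8^1)

8^11 = 8589934592. Using exponentiation by squaring, this requires 5 multiplications. The key idea: if the exponent is even, square the half-power; if odd, multiply by the base once.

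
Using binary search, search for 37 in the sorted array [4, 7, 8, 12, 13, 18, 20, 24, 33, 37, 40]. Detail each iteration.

Binary search for 37 in [4, 7, 8, 12, 13, 18, 20, 24, 33, 37, 40]:

lo=0, hi=10, mid=5, arr[mid]=18 -> 18 < 37, search right half
lo=6, hi=10, mid=8, arr[mid]=33 -> 33 < 37, search right half
lo=9, hi=10, mid=9, arr[mid]=37 -> Found target at index 9!

Binary search finds 37 at index 9 after 3 comparisons. The search repeatedly halves the search space by comparing with the middle element.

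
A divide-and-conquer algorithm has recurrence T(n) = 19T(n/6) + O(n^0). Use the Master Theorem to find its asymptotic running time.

Master Theorem for T(n) = 19T(n/6) + O(n^0):

a = 19, b = 6, c = 0
log_b(a) = log_6(19) = 1.6433

Case 1: c = 0 < log_6(19) = 1.6433
T(n) = O(n^(log_6 19))

For T(n) = 19T(n/6) + O(n^0): log_6(19) = 1.6433. This is Case 1 of the Master Theorem (c < log_b(a), work dominated by leaves), giving O(n^(log_6 19)).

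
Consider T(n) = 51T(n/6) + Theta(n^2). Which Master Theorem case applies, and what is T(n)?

Master Theorem for T(n) = 51T(n/6) + O(n^2):

a = 51, b = 6, c = 2
log_b(a) = log_6(51) = 2.1944

Case 1: c = 2 < log_6(51) = 2.1944
T(n) = O(n^(log_6 51))

For T(n) = 51T(n/6) + O(n^2): log_6(51) = 2.1944. This is Case 1 of the Master Theorem (c < log_b(a), work dominated by leaves), giving O(n^(log_6 51)).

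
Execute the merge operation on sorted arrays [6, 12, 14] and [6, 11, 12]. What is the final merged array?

Merging process:

Compare 6 vs 6: take 6 from left. Merged: [6]
Compare 12 vs 6: take 6 from right. Merged: [6, 6]
Compare 12 vs 11: take 11 from right. Merged: [6, 6, 11]
Compare 12 vs 12: take 12 from left. Merged: [6, 6, 11, 12]
Compare 14 vs 12: take 12 from right. Merged: [6, 6, 11, 12, 12]
Append remaining from left: [14]. Merged: [6, 6, 11, 12, 12, 14]

Final merged array: [6, 6, 11, 12, 12, 14]
Total comparisons: 5

The merged array is [6, 6, 11, 12, 12, 14], requiring 5 comparisons. The merge step runs in O(n) time where n is the total number of elements.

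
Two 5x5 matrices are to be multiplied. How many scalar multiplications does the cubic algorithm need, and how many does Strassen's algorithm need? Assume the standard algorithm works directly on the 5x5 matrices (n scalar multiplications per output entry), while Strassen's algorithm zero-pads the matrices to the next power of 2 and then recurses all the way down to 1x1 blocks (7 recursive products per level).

Matrix multiplication for 5x5 matrices:

Strassen's algorithm requires power-of-2 dimensions. Pad 5x5 to 8x8 (next power of 2).

Standard algorithm: 5^3 = 125 multiplications
Strassen's algorithm: 7^(log2(8)) = 7^3 = 343 multiplications
Difference: 125 - 343 = -218 (Strassen uses MORE here due to padding overhead — for small or just-over-power-of-2 n, padding can outweigh the per-level savings)

Standard: 125 multiplications (5^3). Strassen: 343 multiplications (7^3, after padding to 8x8). Strassen reduces 8 recursive multiplications to 7 at each level.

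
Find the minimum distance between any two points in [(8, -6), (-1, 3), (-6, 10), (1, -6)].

Computing all pairwise distances among 4 points:

d((8, -6), (-1, 3)) = 12.7279
d((8, -6), (-6, 10)) = 21.2603
d((8, -6), (1, -6)) = 7.0 <-- minimum
d((-1, 3), (-6, 10)) = 8.6023
d((-1, 3), (1, -6)) = 9.2195
d((-6, 10), (1, -6)) = 17.4642

Closest pair: (8, -6) and (1, -6) with distance 7.0

The closest pair is (8, -6) and (1, -6) with Euclidean distance 7.0. For 4 points, brute-force pairwise comparison is shown above. For large n, the divide-and-conquer algorithm (sort by x, recurse on halves, check the dividing strip) achieves O(n log n).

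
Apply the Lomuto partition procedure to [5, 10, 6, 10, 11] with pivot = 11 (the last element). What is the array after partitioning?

Lomuto partition with pivot = 11:

Initial array: [5, 10, 6, 10, 11]

arr[0]=5 <= 11: swap with position 0, array becomes [5, 10, 6, 10, 11]
arr[1]=10 <= 11: swap with position 1, array becomes [5, 10, 6, 10, 11]
arr[2]=6 <= 11: swap with position 2, array becomes [5, 10, 6, 10, 11]
arr[3]=10 <= 11: swap with position 3, array becomes [5, 10, 6, 10, 11]

Place pivot at position 4: [5, 10, 6, 10, 11]
Pivot position: 4

After partitioning with pivot 11, the array becomes [5, 10, 6, 10, 11]. The pivot is placed at index 4. All elements to the left of the pivot are <= 11, and all elements to the right are > 11.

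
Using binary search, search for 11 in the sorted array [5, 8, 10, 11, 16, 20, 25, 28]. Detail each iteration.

Binary search for 11 in [5, 8, 10, 11, 16, 20, 25, 28]:

lo=0, hi=7, mid=3, arr[mid]=11 -> Found target at index 3!

Binary search finds 11 at index 3 after 1 comparisons. The search repeatedly halves the search space by comparing with the middle element.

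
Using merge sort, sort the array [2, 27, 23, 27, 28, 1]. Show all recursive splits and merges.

Merge sort trace:

Split: [2, 27, 23, 27, 28, 1] -> [2, 27, 23] and [27, 28, 1]
  Split: [2, 27, 23] -> [2] and [27, 23]
    Split: [27, 23] -> [27] and [23]
    Merge: [27] + [23] -> [23, 27]
  Merge: [2] + [23, 27] -> [2, 23, 27]
  Split: [27, 28, 1] -> [27] and [28, 1]
    Split: [28, 1] -> [28] and [1]
    Merge: [28] + [1] -> [1, 28]
  Merge: [27] + [1, 28] -> [1, 27, 28]
Merge: [2, 23, 27] + [1, 27, 28] -> [1, 2, 23, 27, 27, 28]

Final sorted array: [1, 2, 23, 27, 27, 28]

The merge sort proceeds by recursively splitting the array and merging sorted halves.
After all merges, the sorted array is [1, 2, 23, 27, 27, 28].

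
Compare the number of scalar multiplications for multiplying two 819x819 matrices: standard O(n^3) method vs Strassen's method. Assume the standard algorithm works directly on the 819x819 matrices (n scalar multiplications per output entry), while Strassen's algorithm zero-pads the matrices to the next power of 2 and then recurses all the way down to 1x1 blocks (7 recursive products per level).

Matrix multiplication for 819x819 matrices:

Strassen's algorithm requires power-of-2 dimensions. Pad 819x819 to 1024x1024 (next power of 2).

Standard algorithm: 819^3 = 549353259 multiplications
Strassen's algorithm: 7^(log2(1024)) = 7^10 = 282475249 multiplications
Savings: 549353259 - 282475249 = 266878010 multiplications

Standard: 549353259 multiplications (819^3). Strassen: 282475249 multiplications (7^10, after padding to 1024x1024). Strassen reduces 8 recursive multiplications to 7 at each level.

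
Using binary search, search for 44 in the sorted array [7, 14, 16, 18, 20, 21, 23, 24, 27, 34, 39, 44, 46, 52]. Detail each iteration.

Binary search for 44 in [7, 14, 16, 18, 20, 21, 23, 24, 27, 34, 39, 44, 46, 52]:

lo=0, hi=13, mid=6, arr[mid]=23 -> 23 < 44, search right half
lo=7, hi=13, mid=10, arr[mid]=39 -> 39 < 44, search right half
lo=11, hi=13, mid=12, arr[mid]=46 -> 46 > 44, search left half
lo=11, hi=11, mid=11, arr[mid]=44 -> Found target at index 11!

Binary search finds 44 at index 11 after 4 comparisons. The search repeatedly halves the search space by comparing with the middle element.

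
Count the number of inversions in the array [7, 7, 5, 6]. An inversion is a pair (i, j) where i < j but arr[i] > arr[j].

Finding inversions in [7, 7, 5, 6]:

(0, 2): arr[0]=7 > arr[2]=5
(0, 3): arr[0]=7 > arr[3]=6
(1, 2): arr[1]=7 > arr[2]=5
(1, 3): arr[1]=7 > arr[3]=6

Total inversions: 4

The array has 4 inversion(s): (0,2), (0,3), (1,2), (1,3). Each pair (i,j) satisfies i < j and arr[i] > arr[j].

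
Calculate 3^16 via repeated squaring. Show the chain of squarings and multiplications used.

Computing 3^16 by squaring (build up from 3^1; each line after the first costs one multiplication):

3^1 = 3
3^2 = (3^1)^2 = 3^2 = 9
3^4 = (3^2)^2 = 9^2 = 81
3^8 = (3^4)^2 = 81^2 = 6561
3^16 = (3^8)^2 = 6561^2 = 43046721

Result: 43046721
Multiplications needed: 4 (4 lines after 3^1)

3^16 = 43046721. Using exponentiation by squaring, this requires 4 multiplications. The key idea: if the exponent is even, square the half-power; if odd, multiply by the base once.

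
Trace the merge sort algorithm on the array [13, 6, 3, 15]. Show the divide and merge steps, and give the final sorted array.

Merge sort trace:

Split: [13, 6, 3, 15] -> [13, 6] and [3, 15]
  Split: [13, 6] -> [13] and [6]
  Merge: [13] + [6] -> [6, 13]
  Split: [3, 15] -> [3] and [15]
  Merge: [3] + [15] -> [3, 15]
Merge: [6, 13] + [3, 15] -> [3, 6, 13, 15]

Final sorted array: [3, 6, 13, 15]

The merge sort proceeds by recursively splitting the array and merging sorted halves.
After all merges, the sorted array is [3, 6, 13, 15].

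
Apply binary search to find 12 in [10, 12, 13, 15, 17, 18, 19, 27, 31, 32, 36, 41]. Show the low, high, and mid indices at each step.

Binary search for 12 in [10, 12, 13, 15, 17, 18, 19, 27, 31, 32, 36, 41]:

lo=0, hi=11, mid=5, arr[mid]=18 -> 18 > 12, search left half
lo=0, hi=4, mid=2, arr[mid]=13 -> 13 > 12, search left half
lo=0, hi=1, mid=0, arr[mid]=10 -> 10 < 12, search right half
lo=1, hi=1, mid=1, arr[mid]=12 -> Found target at index 1!

Binary search finds 12 at index 1 after 4 comparisons. The search repeatedly halves the search space by comparing with the middle element.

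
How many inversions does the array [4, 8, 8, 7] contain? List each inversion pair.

Finding inversions in [4, 8, 8, 7]:

(1, 3): arr[1]=8 > arr[3]=7
(2, 3): arr[2]=8 > arr[3]=7

Total inversions: 2

The array has 2 inversion(s): (1,3), (2,3). Each pair (i,j) satisfies i < j and arr[i] > arr[j].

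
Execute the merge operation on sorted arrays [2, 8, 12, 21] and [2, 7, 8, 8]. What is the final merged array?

Merging process:

Compare 2 vs 2: take 2 from left. Merged: [2]
Compare 8 vs 2: take 2 from right. Merged: [2, 2]
Compare 8 vs 7: take 7 from right. Merged: [2, 2, 7]
Compare 8 vs 8: take 8 from left. Merged: [2, 2, 7, 8]
Compare 12 vs 8: take 8 from right. Merged: [2, 2, 7, 8, 8]
Compare 12 vs 8: take 8 from right. Merged: [2, 2, 7, 8, 8, 8]
Append remaining from left: [12, 21]. Merged: [2, 2, 7, 8, 8, 8, 12, 21]

Final merged array: [2, 2, 7, 8, 8, 8, 12, 21]
Total comparisons: 6

The merged array is [2, 2, 7, 8, 8, 8, 12, 21], requiring 6 comparisons. The merge step runs in O(n) time where n is the total number of elements.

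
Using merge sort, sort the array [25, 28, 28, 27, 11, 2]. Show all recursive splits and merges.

Merge sort trace:

Split: [25, 28, 28, 27, 11, 2] -> [25, 28, 28] and [27, 11, 2]
  Split: [25, 28, 28] -> [25] and [28, 28]
    Split: [28, 28] -> [28] and [28]
    Merge: [28] + [28] -> [28, 28]
  Merge: [25] + [28, 28] -> [25, 28, 28]
  Split: [27, 11, 2] -> [27] and [11, 2]
    Split: [11, 2] -> [11] and [2]
    Merge: [11] + [2] -> [2, 11]
  Merge: [27] + [2, 11] -> [2, 11, 27]
Merge: [25, 28, 28] + [2, 11, 27] -> [2, 11, 25, 27, 28, 28]

Final sorted array: [2, 11, 25, 27, 28, 28]

The merge sort proceeds by recursively splitting the array and merging sorted halves.
After all merges, the sorted array is [2, 11, 25, 27, 28, 28].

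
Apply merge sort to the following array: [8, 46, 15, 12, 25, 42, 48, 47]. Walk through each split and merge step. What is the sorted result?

Merge sort trace:

Split: [8, 46, 15, 12, 25, 42, 48, 47] -> [8, 46, 15, 12] and [25, 42, 48, 47]
  Split: [8, 46, 15, 12] -> [8, 46] and [15, 12]
    Split: [8, 46] -> [8] and [46]
    Merge: [8] + [46] -> [8, 46]
    Split: [15, 12] -> [15] and [12]
    Merge: [15] + [12] -> [12, 15]
  Merge: [8, 46] + [12, 15] -> [8, 12, 15, 46]
  Split: [25, 42, 48, 47] -> [25, 42] and [48, 47]
    Split: [25, 42] -> [25] and [42]
    Merge: [25] + [42] -> [25, 42]
    Split: [48, 47] -> [48] and [47]
    Merge: [48] + [47] -> [47, 48]
  Merge: [25, 42] + [47, 48] -> [25, 42, 47, 48]
Merge: [8, 12, 15, 46] + [25, 42, 47, 48] -> [8, 12, 15, 25, 42, 46, 47, 48]

Final sorted array: [8, 12, 15, 25, 42, 46, 47, 48]

The merge sort proceeds by recursively splitting the array and merging sorted halves.
After all merges, the sorted array is [8, 12, 15, 25, 42, 46, 47, 48].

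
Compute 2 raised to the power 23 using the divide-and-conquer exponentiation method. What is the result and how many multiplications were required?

Computing 2^23 by squaring (build up from 2^1; each line after the first costs one multiplication):

2^1 = 2
2^2 = (2^1)^2 = 2^2 = 4
2^4 = (2^2)^2 = 4^2 = 16
2^5 = 2 * 2^4 = 2 * 16 = 32
2^10 = (2^5)^2 = 32^2 = 1024
2^11 = 2 * 2^10 = 2 * 1024 = 2048
2^22 = (2^11)^2 = 2048^2 = 4194304
2^23 = 2 * 2^22 = 2 * 4194304 = 8388608

Result: 8388608
Multiplications needed: 7 (7 lines after 2^1)

2^23 = 8388608. Using exponentiation by squaring, this requires 7 multiplications. The key idea: if the exponent is even, square the half-power; if odd, multiply by the base once.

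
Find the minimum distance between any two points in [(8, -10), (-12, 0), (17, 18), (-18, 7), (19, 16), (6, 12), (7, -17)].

Computing all pairwise distances among 7 points:

d((8, -10), (-12, 0)) = 22.3607
d((8, -10), (17, 18)) = 29.4109
d((8, -10), (-18, 7)) = 31.0644
d((8, -10), (19, 16)) = 28.2312
d((8, -10), (6, 12)) = 22.0907
d((8, -10), (7, -17)) = 7.0711
d((-12, 0), (17, 18)) = 34.1321
d((-12, 0), (-18, 7)) = 9.2195
d((-12, 0), (19, 16)) = 34.8855
d((-12, 0), (6, 12)) = 21.6333
d((-12, 0), (7, -17)) = 25.4951
d((17, 18), (-18, 7)) = 36.6879
d((17, 18), (19, 16)) = 2.8284 <-- minimum
d((17, 18), (6, 12)) = 12.53
d((17, 18), (7, -17)) = 36.4005
d((-18, 7), (19, 16)) = 38.0789
d((-18, 7), (6, 12)) = 24.5153
d((-18, 7), (7, -17)) = 34.6554
d((19, 16), (6, 12)) = 13.6015
d((19, 16), (7, -17)) = 35.1141
d((6, 12), (7, -17)) = 29.0172

Closest pair: (17, 18) and (19, 16) with distance 2.8284

The closest pair is (17, 18) and (19, 16) with Euclidean distance 2.8284. For 7 points, brute-force pairwise comparison is shown above. For large n, the divide-and-conquer algorithm (sort by x, recurse on halves, check the dividing strip) achieves O(n log n).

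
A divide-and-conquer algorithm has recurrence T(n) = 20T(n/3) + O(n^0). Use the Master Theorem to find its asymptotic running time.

Master Theorem for T(n) = 20T(n/3) + O(n^0):

a = 20, b = 3, c = 0
log_b(a) = log_3(20) = 2.7268

Case 1: c = 0 < log_3(20) = 2.7268
T(n) = O(n^(log_3 20))

For T(n) = 20T(n/3) + O(n^0): log_3(20) = 2.7268. This is Case 1 of the Master Theorem (c < log_b(a), work dominated by leaves), giving O(n^(log_3 20)).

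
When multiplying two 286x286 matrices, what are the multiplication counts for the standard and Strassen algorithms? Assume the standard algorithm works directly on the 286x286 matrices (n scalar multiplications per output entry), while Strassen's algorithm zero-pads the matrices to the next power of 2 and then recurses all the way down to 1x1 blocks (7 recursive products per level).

Matrix multiplication for 286x286 matrices:

Strassen's algorithm requires power-of-2 dimensions. Pad 286x286 to 512x512 (next power of 2).

Standard algorithm: 286^3 = 23393656 multiplications
Strassen's algorithm: 7^(log2(512)) = 7^9 = 40353607 multiplications
Difference: 23393656 - 40353607 = -16959951 (Strassen uses MORE here due to padding overhead — for small or just-over-power-of-2 n, padding can outweigh the per-level savings)

Standard: 23393656 multiplications (286^3). Strassen: 40353607 multiplications (7^9, after padding to 512x512). Strassen reduces 8 recursive multiplications to 7 at each level.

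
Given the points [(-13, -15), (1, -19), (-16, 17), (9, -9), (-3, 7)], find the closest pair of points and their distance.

Computing all pairwise distances among 5 points:

d((-13, -15), (1, -19)) = 14.5602
d((-13, -15), (-16, 17)) = 32.1403
d((-13, -15), (9, -9)) = 22.8035
d((-13, -15), (-3, 7)) = 24.1661
d((1, -19), (-16, 17)) = 39.8121
d((1, -19), (9, -9)) = 12.8062 <-- minimum
d((1, -19), (-3, 7)) = 26.3059
d((-16, 17), (9, -9)) = 36.0694
d((-16, 17), (-3, 7)) = 16.4012
d((9, -9), (-3, 7)) = 20.0

Closest pair: (1, -19) and (9, -9) with distance 12.8062

The closest pair is (1, -19) and (9, -9) with Euclidean distance 12.8062. For 5 points, brute-force pairwise comparison is shown above. For large n, the divide-and-conquer algorithm (sort by x, recurse on halves, check the dividing strip) achieves O(n log n).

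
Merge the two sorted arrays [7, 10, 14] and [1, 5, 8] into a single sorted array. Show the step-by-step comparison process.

Merging process:

Compare 7 vs 1: take 1 from right. Merged: [1]
Compare 7 vs 5: take 5 from right. Merged: [1, 5]
Compare 7 vs 8: take 7 from left. Merged: [1, 5, 7]
Compare 10 vs 8: take 8 from right. Merged: [1, 5, 7, 8]
Append remaining from left: [10, 14]. Merged: [1, 5, 7, 8, 10, 14]

Final merged array: [1, 5, 7, 8, 10, 14]
Total comparisons: 4

The merged array is [1, 5, 7, 8, 10, 14], requiring 4 comparisons. The merge step runs in O(n) time where n is the total number of elements.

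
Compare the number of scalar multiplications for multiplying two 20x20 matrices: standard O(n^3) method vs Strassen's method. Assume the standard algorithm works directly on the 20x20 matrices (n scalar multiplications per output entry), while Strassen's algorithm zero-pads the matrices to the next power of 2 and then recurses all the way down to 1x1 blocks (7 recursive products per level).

Matrix multiplication for 20x20 matrices:

Strassen's algorithm requires power-of-2 dimensions. Pad 20x20 to 32x32 (next power of 2).

Standard algorithm: 20^3 = 8000 multiplications
Strassen's algorithm: 7^(log2(32)) = 7^5 = 16807 multiplications
Difference: 8000 - 16807 = -8807 (Strassen uses MORE here due to padding overhead — for small or just-over-power-of-2 n, padding can outweigh the per-level savings)

Standard: 8000 multiplications (20^3). Strassen: 16807 multiplications (7^5, after padding to 32x32). Strassen reduces 8 recursive multiplications to 7 at each level.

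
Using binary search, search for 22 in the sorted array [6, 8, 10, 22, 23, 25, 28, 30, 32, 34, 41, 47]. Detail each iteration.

Binary search for 22 in [6, 8, 10, 22, 23, 25, 28, 30, 32, 34, 41, 47]:

lo=0, hi=11, mid=5, arr[mid]=25 -> 25 > 22, search left half
lo=0, hi=4, mid=2, arr[mid]=10 -> 10 < 22, search right half
lo=3, hi=4, mid=3, arr[mid]=22 -> Found target at index 3!

Binary search finds 22 at index 3 after 3 comparisons. The search repeatedly halves the search space by comparing with the middle element.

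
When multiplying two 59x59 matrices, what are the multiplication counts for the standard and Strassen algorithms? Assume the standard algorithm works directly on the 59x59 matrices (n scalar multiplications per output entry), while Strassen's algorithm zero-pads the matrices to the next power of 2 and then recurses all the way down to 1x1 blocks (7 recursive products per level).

Matrix multiplication for 59x59 matrices:

Strassen's algorithm requires power-of-2 dimensions. Pad 59x59 to 64x64 (next power of 2).

Standard algorithm: 59^3 = 205379 multiplications
Strassen's algorithm: 7^(log2(64)) = 7^6 = 117649 multiplications
Savings: 205379 - 117649 = 87730 multiplications

Standard: 205379 multiplications (59^3). Strassen: 117649 multiplications (7^6, after padding to 64x64). Strassen reduces 8 recursive multiplications to 7 at each level.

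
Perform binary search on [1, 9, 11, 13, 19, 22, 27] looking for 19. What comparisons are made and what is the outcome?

Binary search for 19 in [1, 9, 11, 13, 19, 22, 27]:

lo=0, hi=6, mid=3, arr[mid]=13 -> 13 < 19, search right half
lo=4, hi=6, mid=5, arr[mid]=22 -> 22 > 19, search left half
lo=4, hi=4, mid=4, arr[mid]=19 -> Found target at index 4!

Binary search finds 19 at index 4 after 3 comparisons. The search repeatedly halves the search space by comparing with the middle element.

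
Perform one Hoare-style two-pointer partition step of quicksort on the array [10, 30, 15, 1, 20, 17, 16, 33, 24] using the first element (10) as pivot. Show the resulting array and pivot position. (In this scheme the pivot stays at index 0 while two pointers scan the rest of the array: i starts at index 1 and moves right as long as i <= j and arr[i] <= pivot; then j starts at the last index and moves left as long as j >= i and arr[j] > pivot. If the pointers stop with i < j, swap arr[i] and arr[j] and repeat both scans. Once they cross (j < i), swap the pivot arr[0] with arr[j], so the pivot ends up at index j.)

Hoare-style two-pointer partition with pivot = 10:

Initial array: [10, 30, 15, 1, 20, 17, 16, 33, 24]

Pointers start at i = 1, j = 8.
i stops at index 1 (arr[1]=30 > 10), j stops at index 3 (arr[3]=1 <= 10): swap arr[1] and arr[3], array becomes [10, 1, 15, 30, 20, 17, 16, 33, 24]
i ends at 2, j ends at 1: the pointers have crossed (j < i), so scanning stops.

Swap pivot arr[0] with arr[1] to place pivot at position 1: [1, 10, 15, 30, 20, 17, 16, 33, 24]
Pivot position: 1

After partitioning with pivot 10, the array becomes [1, 10, 15, 30, 20, 17, 16, 33, 24]. The pivot is placed at index 1. All elements to the left of the pivot are <= 10, and all elements to the right are > 10.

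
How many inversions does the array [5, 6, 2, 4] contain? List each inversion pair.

Finding inversions in [5, 6, 2, 4]:

(0, 2): arr[0]=5 > arr[2]=2
(0, 3): arr[0]=5 > arr[3]=4
(1, 2): arr[1]=6 > arr[2]=2
(1, 3): arr[1]=6 > arr[3]=4

Total inversions: 4

The array has 4 inversion(s): (0,2), (0,3), (1,2), (1,3). Each pair (i,j) satisfies i < j and arr[i] > arr[j].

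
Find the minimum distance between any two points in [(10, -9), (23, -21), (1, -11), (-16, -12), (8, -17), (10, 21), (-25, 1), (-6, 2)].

Computing all pairwise distances among 8 points:

d((10, -9), (23, -21)) = 17.6918
d((10, -9), (1, -11)) = 9.2195
d((10, -9), (-16, -12)) = 26.1725
d((10, -9), (8, -17)) = 8.2462 <-- minimum
d((10, -9), (10, 21)) = 30.0
d((10, -9), (-25, 1)) = 36.4005
d((10, -9), (-6, 2)) = 19.4165
d((23, -21), (1, -11)) = 24.1661
d((23, -21), (-16, -12)) = 40.025
d((23, -21), (8, -17)) = 15.5242
d((23, -21), (10, 21)) = 43.9659
d((23, -21), (-25, 1)) = 52.8015
d((23, -21), (-6, 2)) = 37.0135
d((1, -11), (-16, -12)) = 17.0294
d((1, -11), (8, -17)) = 9.2195
d((1, -11), (10, 21)) = 33.2415
d((1, -11), (-25, 1)) = 28.6356
d((1, -11), (-6, 2)) = 14.7648
d((-16, -12), (8, -17)) = 24.5153
d((-16, -12), (10, 21)) = 42.0119
d((-16, -12), (-25, 1)) = 15.8114
d((-16, -12), (-6, 2)) = 17.2047
d((8, -17), (10, 21)) = 38.0526
d((8, -17), (-25, 1)) = 37.5899
d((8, -17), (-6, 2)) = 23.6008
d((10, 21), (-25, 1)) = 40.3113
d((10, 21), (-6, 2)) = 24.8395
d((-25, 1), (-6, 2)) = 19.0263

Closest pair: (10, -9) and (8, -17) with distance 8.2462

The closest pair is (10, -9) and (8, -17) with Euclidean distance 8.2462. For 8 points, brute-force pairwise comparison is shown above. For large n, the divide-and-conquer algorithm (sort by x, recurse on halves, check the dividing strip) achieves O(n log n).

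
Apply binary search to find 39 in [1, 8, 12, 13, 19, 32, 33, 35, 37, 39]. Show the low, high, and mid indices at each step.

Binary search for 39 in [1, 8, 12, 13, 19, 32, 33, 35, 37, 39]:

lo=0, hi=9, mid=4, arr[mid]=19 -> 19 < 39, search right half
lo=5, hi=9, mid=7, arr[mid]=35 -> 35 < 39, search right half
lo=8, hi=9, mid=8, arr[mid]=37 -> 37 < 39, search right half
lo=9, hi=9, mid=9, arr[mid]=39 -> Found target at index 9!

Binary search finds 39 at index 9 after 4 comparisons. The search repeatedly halves the search space by comparing with the middle element.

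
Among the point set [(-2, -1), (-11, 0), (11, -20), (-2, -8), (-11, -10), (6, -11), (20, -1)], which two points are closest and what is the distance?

Computing all pairwise distances among 7 points:

d((-2, -1), (-11, 0)) = 9.0554
d((-2, -1), (11, -20)) = 23.0217
d((-2, -1), (-2, -8)) = 7.0 <-- minimum
d((-2, -1), (-11, -10)) = 12.7279
d((-2, -1), (6, -11)) = 12.8062
d((-2, -1), (20, -1)) = 22.0
d((-11, 0), (11, -20)) = 29.7321
d((-11, 0), (-2, -8)) = 12.0416
d((-11, 0), (-11, -10)) = 10.0
d((-11, 0), (6, -11)) = 20.2485
d((-11, 0), (20, -1)) = 31.0161
d((11, -20), (-2, -8)) = 17.6918
d((11, -20), (-11, -10)) = 24.1661
d((11, -20), (6, -11)) = 10.2956
d((11, -20), (20, -1)) = 21.0238
d((-2, -8), (-11, -10)) = 9.2195
d((-2, -8), (6, -11)) = 8.544
d((-2, -8), (20, -1)) = 23.0868
d((-11, -10), (6, -11)) = 17.0294
d((-11, -10), (20, -1)) = 32.28
d((6, -11), (20, -1)) = 17.2047

Closest pair: (-2, -1) and (-2, -8) with distance 7.0

The closest pair is (-2, -1) and (-2, -8) with Euclidean distance 7.0. For 7 points, brute-force pairwise comparison is shown above. For large n, the divide-and-conquer algorithm (sort by x, recurse on halves, check the dividing strip) achieves O(n log n).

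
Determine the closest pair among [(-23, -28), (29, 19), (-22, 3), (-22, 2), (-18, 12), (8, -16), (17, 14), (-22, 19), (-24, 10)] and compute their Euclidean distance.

Computing all pairwise distances among 9 points:

d((-23, -28), (29, 19)) = 70.0928
d((-23, -28), (-22, 3)) = 31.0161
d((-23, -28), (-22, 2)) = 30.0167
d((-23, -28), (-18, 12)) = 40.3113
d((-23, -28), (8, -16)) = 33.2415
d((-23, -28), (17, 14)) = 58.0
d((-23, -28), (-22, 19)) = 47.0106
d((-23, -28), (-24, 10)) = 38.0132
d((29, 19), (-22, 3)) = 53.4509
d((29, 19), (-22, 2)) = 53.7587
d((29, 19), (-18, 12)) = 47.5184
d((29, 19), (8, -16)) = 40.8167
d((29, 19), (17, 14)) = 13.0
d((29, 19), (-22, 19)) = 51.0
d((29, 19), (-24, 10)) = 53.7587
d((-22, 3), (-22, 2)) = 1.0 <-- minimum
d((-22, 3), (-18, 12)) = 9.8489
d((-22, 3), (8, -16)) = 35.5106
d((-22, 3), (17, 14)) = 40.5216
d((-22, 3), (-22, 19)) = 16.0
d((-22, 3), (-24, 10)) = 7.2801
d((-22, 2), (-18, 12)) = 10.7703
d((-22, 2), (8, -16)) = 34.9857
d((-22, 2), (17, 14)) = 40.8044
d((-22, 2), (-22, 19)) = 17.0
d((-22, 2), (-24, 10)) = 8.2462
d((-18, 12), (8, -16)) = 38.2099
d((-18, 12), (17, 14)) = 35.0571
d((-18, 12), (-22, 19)) = 8.0623
d((-18, 12), (-24, 10)) = 6.3246
d((8, -16), (17, 14)) = 31.3209
d((8, -16), (-22, 19)) = 46.0977
d((8, -16), (-24, 10)) = 41.2311
d((17, 14), (-22, 19)) = 39.3192
d((17, 14), (-24, 10)) = 41.1947
d((-22, 19), (-24, 10)) = 9.2195

Closest pair: (-22, 3) and (-22, 2) with distance 1.0

The closest pair is (-22, 3) and (-22, 2) with Euclidean distance 1.0. For 9 points, brute-force pairwise comparison is shown above. For large n, the divide-and-conquer algorithm (sort by x, recurse on halves, check the dividing strip) achieves O(n log n).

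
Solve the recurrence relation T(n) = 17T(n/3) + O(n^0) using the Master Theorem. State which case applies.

Master Theorem for T(n) = 17T(n/3) + O(n^0):

a = 17, b = 3, c = 0
log_b(a) = log_3(17) = 2.5789

Case 1: c = 0 < log_3(17) = 2.5789
T(n) = O(n^(log_3 17))

For T(n) = 17T(n/3) + O(n^0): log_3(17) = 2.5789. This is Case 1 of the Master Theorem (c < log_b(a), work dominated by leaves), giving O(n^(log_3 17)).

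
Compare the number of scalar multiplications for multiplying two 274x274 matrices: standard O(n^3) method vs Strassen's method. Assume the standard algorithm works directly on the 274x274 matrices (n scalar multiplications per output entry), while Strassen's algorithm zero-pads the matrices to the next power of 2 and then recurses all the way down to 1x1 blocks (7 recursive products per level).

Matrix multiplication for 274x274 matrices:

Strassen's algorithm requires power-of-2 dimensions. Pad 274x274 to 512x512 (next power of 2).

Standard algorithm: 274^3 = 20570824 multiplications
Strassen's algorithm: 7^(log2(512)) = 7^9 = 40353607 multiplications
Difference: 20570824 - 40353607 = -19782783 (Strassen uses MORE here due to padding overhead — for small or just-over-power-of-2 n, padding can outweigh the per-level savings)

Standard: 20570824 multiplications (274^3). Strassen: 40353607 multiplications (7^9, after padding to 512x512). Strassen reduces 8 recursive multiplications to 7 at each level.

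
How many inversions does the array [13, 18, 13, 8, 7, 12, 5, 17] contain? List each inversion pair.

Finding inversions in [13, 18, 13, 8, 7, 12, 5, 17]:

(0, 3): arr[0]=13 > arr[3]=8
(0, 4): arr[0]=13 > arr[4]=7
(0, 5): arr[0]=13 > arr[5]=12
(0, 6): arr[0]=13 > arr[6]=5
(1, 2): arr[1]=18 > arr[2]=13
(1, 3): arr[1]=18 > arr[3]=8
(1, 4): arr[1]=18 > arr[4]=7
(1, 5): arr[1]=18 > arr[5]=12
(1, 6): arr[1]=18 > arr[6]=5
(1, 7): arr[1]=18 > arr[7]=17
(2, 3): arr[2]=13 > arr[3]=8
(2, 4): arr[2]=13 > arr[4]=7
(2, 5): arr[2]=13 > arr[5]=12
(2, 6): arr[2]=13 > arr[6]=5
(3, 4): arr[3]=8 > arr[4]=7
(3, 6): arr[3]=8 > arr[6]=5
(4, 6): arr[4]=7 > arr[6]=5
(5, 6): arr[5]=12 > arr[6]=5

Total inversions: 18

The array has 18 inversion(s): (0,3), (0,4), (0,5), (0,6), (1,2), (1,3), (1,4), (1,5), (1,6), (1,7), (2,3), (2,4), (2,5), (2,6), (3,4), (3,6), (4,6), (5,6). Each pair (i,j) satisfies i < j and arr[i] > arr[j].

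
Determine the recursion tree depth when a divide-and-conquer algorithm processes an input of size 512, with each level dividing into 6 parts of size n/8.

For divide and conquer with division factor 8:

Problem sizes at each level:
Level 0: 512
Level 1: 64
Level 2: 8
Level 3: 1

The root is level 0 and the size-1 base case is level 3 (the tree spans levels 0 through 3, i.e. 4 levels counting the root), so the depth is the number of divisions: log_8(512) = 3

The recursion tree depth is log_8(512) = 3. At each level, the problem size is divided by 8, so it takes 3 divisions to reduce to a base case of size 1. The algorithm makes 6 recursive calls at each level.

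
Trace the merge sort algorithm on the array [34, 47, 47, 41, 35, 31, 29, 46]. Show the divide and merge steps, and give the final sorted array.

Merge sort trace:

Split: [34, 47, 47, 41, 35, 31, 29, 46] -> [34, 47, 47, 41] and [35, 31, 29, 46]
  Split: [34, 47, 47, 41] -> [34, 47] and [47, 41]
    Split: [34, 47] -> [34] and [47]
    Merge: [34] + [47] -> [34, 47]
    Split: [47, 41] -> [47] and [41]
    Merge: [47] + [41] -> [41, 47]
  Merge: [34, 47] + [41, 47] -> [34, 41, 47, 47]
  Split: [35, 31, 29, 46] -> [35, 31] and [29, 46]
    Split: [35, 31] -> [35] and [31]
    Merge: [35] + [31] -> [31, 35]
    Split: [29, 46] -> [29] and [46]
    Merge: [29] + [46] -> [29, 46]
  Merge: [31, 35] + [29, 46] -> [29, 31, 35, 46]
Merge: [34, 41, 47, 47] + [29, 31, 35, 46] -> [29, 31, 34, 35, 41, 46, 47, 47]

Final sorted array: [29, 31, 34, 35, 41, 46, 47, 47]

The merge sort proceeds by recursively splitting the array and merging sorted halves.
After all merges, the sorted array is [29, 31, 34, 35, 41, 46, 47, 47].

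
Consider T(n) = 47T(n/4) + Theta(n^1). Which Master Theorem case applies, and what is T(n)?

Master Theorem for T(n) = 47T(n/4) + O(n^1):

a = 47, b = 4, c = 1
log_b(a) = log_4(47) = 2.7773

Case 1: c = 1 < log_4(47) = 2.7773
T(n) = O(n^(log_4 47))

For T(n) = 47T(n/4) + O(n^1): log_4(47) = 2.7773. This is Case 1 of the Master Theorem (c < log_b(a), work dominated by leaves), giving O(n^(log_4 47)).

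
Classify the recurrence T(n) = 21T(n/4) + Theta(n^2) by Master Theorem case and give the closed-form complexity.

Master Theorem for T(n) = 21T(n/4) + O(n^2):

a = 21, b = 4, c = 2
log_b(a) = log_4(21) = 2.1962

Case 1: c = 2 < log_4(21) = 2.1962
T(n) = O(n^(log_4 21))

For T(n) = 21T(n/4) + O(n^2): log_4(21) = 2.1962. This is Case 1 of the Master Theorem (c < log_b(a), work dominated by leaves), giving O(n^(log_4 21)).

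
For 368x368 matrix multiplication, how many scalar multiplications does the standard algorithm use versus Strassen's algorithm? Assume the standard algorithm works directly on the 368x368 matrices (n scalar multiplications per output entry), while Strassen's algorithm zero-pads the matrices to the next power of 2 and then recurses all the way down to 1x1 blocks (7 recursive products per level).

Matrix multiplication for 368x368 matrices:

Strassen's algorithm requires power-of-2 dimensions. Pad 368x368 to 512x512 (next power of 2).

Standard algorithm: 368^3 = 49836032 multiplications
Strassen's algorithm: 7^(log2(512)) = 7^9 = 40353607 multiplications
Savings: 49836032 - 40353607 = 9482425 multiplications

Standard: 49836032 multiplications (368^3). Strassen: 40353607 multiplications (7^9, after padding to 512x512). Strassen reduces 8 recursive multiplications to 7 at each level.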